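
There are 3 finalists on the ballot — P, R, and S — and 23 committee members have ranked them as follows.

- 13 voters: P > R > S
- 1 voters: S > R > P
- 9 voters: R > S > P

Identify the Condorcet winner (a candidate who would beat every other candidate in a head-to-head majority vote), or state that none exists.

Head-to-head results (23 voters total):
P vs R: P wins 13–10.
P vs S: P wins 13–10.
R vs S: R wins 22–1.
P beats each rival — R (13–10), S (13–10) — so P is the Condorcet winner.

P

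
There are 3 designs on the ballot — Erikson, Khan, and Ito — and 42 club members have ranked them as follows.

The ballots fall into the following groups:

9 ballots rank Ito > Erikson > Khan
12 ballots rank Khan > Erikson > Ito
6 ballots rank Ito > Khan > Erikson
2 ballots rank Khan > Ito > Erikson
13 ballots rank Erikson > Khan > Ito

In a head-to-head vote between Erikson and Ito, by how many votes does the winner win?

Ballots ranking Erikson above Ito: 12+13 = 25.
Ballots ranking Ito above Erikson: 9+6+2 = 17.
Erikson wins 25–17, a margin of 8.

8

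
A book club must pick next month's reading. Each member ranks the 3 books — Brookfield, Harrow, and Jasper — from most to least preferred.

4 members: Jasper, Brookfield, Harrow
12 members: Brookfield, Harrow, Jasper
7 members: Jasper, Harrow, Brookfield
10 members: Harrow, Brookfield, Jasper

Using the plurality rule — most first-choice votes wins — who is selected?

Brookfield

First-place vote totals:
  Brookfield: 12
  Harrow: 10
  Jasper: 11
Brookfield has the most first-place votes.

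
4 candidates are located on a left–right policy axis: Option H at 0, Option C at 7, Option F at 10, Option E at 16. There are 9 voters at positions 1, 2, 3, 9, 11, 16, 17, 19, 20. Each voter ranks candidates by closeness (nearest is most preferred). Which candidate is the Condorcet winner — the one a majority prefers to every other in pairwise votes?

Option F

With single-peaked preferences on a line, the Condorcet winner is the candidate closest to the median voter.
The median voter (position 11) is closest to Option F at 10.
Check: Option F vs Option H — voters closer to Option F: 6 of 9.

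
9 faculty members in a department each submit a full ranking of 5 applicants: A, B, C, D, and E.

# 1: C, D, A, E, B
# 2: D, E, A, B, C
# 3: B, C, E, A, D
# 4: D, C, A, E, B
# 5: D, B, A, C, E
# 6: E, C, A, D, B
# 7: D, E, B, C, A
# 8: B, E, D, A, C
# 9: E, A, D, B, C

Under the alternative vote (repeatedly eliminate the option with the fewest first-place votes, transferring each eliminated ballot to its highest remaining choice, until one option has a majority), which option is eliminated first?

A

Round 1: D 4, B 2, E 2, C 1, A 0. A has the fewest and is eliminated.
Round 2: D 4, B 2, E 2, C 1. C has the fewest and is eliminated.
Round 3: D 5, B 2, E 2. D has a majority.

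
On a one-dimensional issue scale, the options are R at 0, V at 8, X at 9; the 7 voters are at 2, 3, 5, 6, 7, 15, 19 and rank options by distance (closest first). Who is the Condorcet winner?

V

With single-peaked preferences on a line, the Condorcet winner is the candidate closest to the median voter.
The median voter (position 6) is closest to V at 8.
Check: V vs R — voters closer to V: 5 of 7.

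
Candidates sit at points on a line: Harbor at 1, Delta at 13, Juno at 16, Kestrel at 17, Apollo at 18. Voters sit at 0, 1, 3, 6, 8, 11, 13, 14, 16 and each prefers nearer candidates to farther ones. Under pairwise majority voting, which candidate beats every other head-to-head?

Delta

With single-peaked preferences on a line, the Condorcet winner is the candidate closest to the median voter.
The median voter (position 8) is closest to Delta at 13.
Check: Delta vs Apollo — voters closer to Delta: 8 of 9.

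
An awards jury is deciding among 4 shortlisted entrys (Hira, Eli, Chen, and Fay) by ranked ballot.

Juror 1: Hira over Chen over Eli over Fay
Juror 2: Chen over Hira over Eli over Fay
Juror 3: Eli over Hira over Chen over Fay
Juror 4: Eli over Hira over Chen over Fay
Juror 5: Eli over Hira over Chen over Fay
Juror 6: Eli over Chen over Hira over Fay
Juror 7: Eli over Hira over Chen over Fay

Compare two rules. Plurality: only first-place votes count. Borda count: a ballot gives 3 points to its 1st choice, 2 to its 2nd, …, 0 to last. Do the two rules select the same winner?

Yes

Plurality first-place counts: Hira 1, Eli 5, Chen 1, Fay 0 → Eli.
Borda totals: Hira 14, Eli 17, Chen 11, Fay 0 → Eli.
The two rules agree on Eli.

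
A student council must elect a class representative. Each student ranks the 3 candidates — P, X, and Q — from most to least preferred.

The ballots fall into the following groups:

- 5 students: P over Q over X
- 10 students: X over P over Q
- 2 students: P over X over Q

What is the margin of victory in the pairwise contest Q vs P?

Ballots ranking Q above P: 0.
Ballots ranking P above Q: 5+10+2 = 17.
P wins 17–0, a margin of 17.

17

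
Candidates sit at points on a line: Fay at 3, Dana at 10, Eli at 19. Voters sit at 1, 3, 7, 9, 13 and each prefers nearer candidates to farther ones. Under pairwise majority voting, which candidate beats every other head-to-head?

Dana

With single-peaked preferences on a line, the Condorcet winner is the candidate closest to the median voter.
The median voter (position 7) is closest to Dana at 10.
Check: Dana vs Fay — voters closer to Dana: 3 of 5.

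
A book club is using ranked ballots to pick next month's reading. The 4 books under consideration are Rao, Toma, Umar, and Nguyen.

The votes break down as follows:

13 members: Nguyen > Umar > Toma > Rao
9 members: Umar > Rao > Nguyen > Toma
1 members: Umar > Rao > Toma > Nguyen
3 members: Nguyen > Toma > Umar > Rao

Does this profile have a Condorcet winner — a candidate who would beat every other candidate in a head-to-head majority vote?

Head-to-head results (26 voters total):
Rao vs Toma: Toma wins 16–10.
Rao vs Umar: Umar wins 26–0.
Rao vs Nguyen: Nguyen wins 16–10.
Toma vs Umar: Umar wins 23–3.
Toma vs Nguyen: Nguyen wins 25–1.
Umar vs Nguyen: Nguyen wins 16–10.
Nguyen beats each rival — Rao (16–10), Toma (25–1), Umar (16–10) — so Nguyen is the Condorcet winner.

Yes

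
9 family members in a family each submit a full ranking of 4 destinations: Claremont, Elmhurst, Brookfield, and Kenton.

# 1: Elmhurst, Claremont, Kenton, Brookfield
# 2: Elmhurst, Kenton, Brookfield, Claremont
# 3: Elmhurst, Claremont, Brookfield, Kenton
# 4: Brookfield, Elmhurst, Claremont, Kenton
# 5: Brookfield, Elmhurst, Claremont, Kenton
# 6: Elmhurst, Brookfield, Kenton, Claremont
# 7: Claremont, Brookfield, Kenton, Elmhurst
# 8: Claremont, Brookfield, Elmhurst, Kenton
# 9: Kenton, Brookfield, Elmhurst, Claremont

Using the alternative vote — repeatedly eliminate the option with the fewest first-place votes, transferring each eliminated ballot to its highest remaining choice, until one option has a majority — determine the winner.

Brookfield

Round 1: Elmhurst 4, Claremont 2, Brookfield 2, Kenton 1. Kenton has the fewest and is eliminated.
Round 2: Elmhurst 4, Brookfield 3, Claremont 2. Claremont has the fewest and is eliminated.
Round 3: Brookfield 5, Elmhurst 4. Brookfield has a majority.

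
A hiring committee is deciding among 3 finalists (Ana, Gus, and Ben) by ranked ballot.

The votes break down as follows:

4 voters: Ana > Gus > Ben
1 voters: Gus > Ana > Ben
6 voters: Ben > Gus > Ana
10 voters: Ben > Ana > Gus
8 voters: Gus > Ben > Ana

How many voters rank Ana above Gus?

Ballots ranking Ana above Gus: 4+10 = 14.
Ballots ranking Gus above Ana: 1+6+8 = 15.
So 14 of 29 voters prefer Ana to Gus.

14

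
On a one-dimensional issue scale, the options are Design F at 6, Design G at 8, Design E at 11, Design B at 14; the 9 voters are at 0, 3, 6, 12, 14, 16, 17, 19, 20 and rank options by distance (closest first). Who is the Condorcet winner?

Design B

With single-peaked preferences on a line, the Condorcet winner is the candidate closest to the median voter.
The median voter (position 14) is closest to Design B at 14.
Check: Design B vs Design F — voters closer to Design B: 6 of 9.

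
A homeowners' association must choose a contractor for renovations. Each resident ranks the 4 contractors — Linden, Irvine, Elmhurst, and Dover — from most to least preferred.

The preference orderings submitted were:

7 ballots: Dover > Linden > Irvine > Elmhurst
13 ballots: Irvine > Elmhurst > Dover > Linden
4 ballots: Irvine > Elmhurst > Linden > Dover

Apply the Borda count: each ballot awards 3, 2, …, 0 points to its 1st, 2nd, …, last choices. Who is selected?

Borda scores:
  Linden: 7·2 + 13·0 + 4·1 = 18
  Irvine: 7·1 + 13·3 + 4·3 = 58
  Elmhurst: 7·0 + 13·2 + 4·2 = 34
  Dover: 7·3 + 13·1 + 4·0 = 34
Irvine has the highest total.

Irvine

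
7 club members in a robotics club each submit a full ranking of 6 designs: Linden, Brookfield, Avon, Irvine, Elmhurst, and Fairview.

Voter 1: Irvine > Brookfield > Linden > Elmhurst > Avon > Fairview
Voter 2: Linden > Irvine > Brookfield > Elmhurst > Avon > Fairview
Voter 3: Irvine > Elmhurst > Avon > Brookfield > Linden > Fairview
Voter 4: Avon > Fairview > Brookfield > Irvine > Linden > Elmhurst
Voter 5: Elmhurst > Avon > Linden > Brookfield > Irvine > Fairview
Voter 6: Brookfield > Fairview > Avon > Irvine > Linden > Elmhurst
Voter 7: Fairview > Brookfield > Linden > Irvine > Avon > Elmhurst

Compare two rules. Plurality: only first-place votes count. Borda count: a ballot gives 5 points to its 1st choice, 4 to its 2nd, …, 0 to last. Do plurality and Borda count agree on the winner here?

No

Plurality first-place counts: Linden 1, Brookfield 1, Avon 1, Irvine 2, Elmhurst 1, Fairview 1 → Irvine.
Borda totals: Linden 17, Brookfield 23, Avon 18, Irvine 21, Elmhurst 13, Fairview 13 → Brookfield.
The two rules disagree: plurality picks Irvine, Borda picks Brookfield.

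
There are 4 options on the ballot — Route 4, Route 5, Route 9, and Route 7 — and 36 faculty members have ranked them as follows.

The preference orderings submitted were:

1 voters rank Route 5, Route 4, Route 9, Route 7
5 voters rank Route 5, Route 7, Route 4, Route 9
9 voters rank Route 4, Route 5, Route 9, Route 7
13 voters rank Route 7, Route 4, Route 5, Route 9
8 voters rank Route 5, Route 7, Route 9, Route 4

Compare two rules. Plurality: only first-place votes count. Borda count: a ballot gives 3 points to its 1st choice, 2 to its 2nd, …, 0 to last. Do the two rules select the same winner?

Plurality first-place counts: Route 4 9, Route 5 14, Route 9 0, Route 7 13 → Route 5.
Borda totals: Route 4 60, Route 5 73, Route 9 18, Route 7 65 → Route 5.
The two rules agree on Route 5.

Yes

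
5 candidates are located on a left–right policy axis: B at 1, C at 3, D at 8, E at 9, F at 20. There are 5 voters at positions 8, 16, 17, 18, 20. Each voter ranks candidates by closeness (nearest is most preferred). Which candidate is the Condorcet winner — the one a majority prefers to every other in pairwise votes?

With single-peaked preferences on a line, the Condorcet winner is the candidate closest to the median voter.
The median voter (position 17) is closest to F at 20.
Check: F vs C — voters closer to F: 4 of 5.

F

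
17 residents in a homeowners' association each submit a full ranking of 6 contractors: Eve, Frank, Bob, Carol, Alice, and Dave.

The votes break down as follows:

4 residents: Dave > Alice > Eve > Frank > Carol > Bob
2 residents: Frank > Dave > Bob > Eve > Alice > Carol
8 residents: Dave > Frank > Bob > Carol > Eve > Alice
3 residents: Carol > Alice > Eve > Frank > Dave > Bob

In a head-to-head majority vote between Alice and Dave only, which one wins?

Dave

Ballots ranking Alice above Dave: 3.
Ballots ranking Dave above Alice: 4+2+8 = 14.
Dave wins the head-to-head, 14–3.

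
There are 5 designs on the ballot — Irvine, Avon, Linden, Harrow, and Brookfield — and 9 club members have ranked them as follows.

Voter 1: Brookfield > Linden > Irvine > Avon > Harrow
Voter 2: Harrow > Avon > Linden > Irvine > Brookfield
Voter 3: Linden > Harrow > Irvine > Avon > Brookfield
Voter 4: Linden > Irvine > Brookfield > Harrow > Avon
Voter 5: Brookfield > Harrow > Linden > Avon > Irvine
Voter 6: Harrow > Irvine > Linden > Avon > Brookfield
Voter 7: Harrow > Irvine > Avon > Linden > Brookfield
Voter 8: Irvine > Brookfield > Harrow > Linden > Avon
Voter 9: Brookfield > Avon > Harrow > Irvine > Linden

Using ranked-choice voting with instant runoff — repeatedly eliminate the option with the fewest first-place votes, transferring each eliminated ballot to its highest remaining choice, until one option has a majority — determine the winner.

Brookfield

Round 1: Harrow 3, Brookfield 3, Linden 2, Irvine 1, Avon 0. Avon has the fewest and is eliminated.
Round 2: Harrow 3, Brookfield 3, Linden 2, Irvine 1. Irvine has the fewest and is eliminated.
Round 3: Brookfield 4, Harrow 3, Linden 2. Linden has the fewest and is eliminated.
Round 4: Brookfield 5, Harrow 4. Brookfield has a majority.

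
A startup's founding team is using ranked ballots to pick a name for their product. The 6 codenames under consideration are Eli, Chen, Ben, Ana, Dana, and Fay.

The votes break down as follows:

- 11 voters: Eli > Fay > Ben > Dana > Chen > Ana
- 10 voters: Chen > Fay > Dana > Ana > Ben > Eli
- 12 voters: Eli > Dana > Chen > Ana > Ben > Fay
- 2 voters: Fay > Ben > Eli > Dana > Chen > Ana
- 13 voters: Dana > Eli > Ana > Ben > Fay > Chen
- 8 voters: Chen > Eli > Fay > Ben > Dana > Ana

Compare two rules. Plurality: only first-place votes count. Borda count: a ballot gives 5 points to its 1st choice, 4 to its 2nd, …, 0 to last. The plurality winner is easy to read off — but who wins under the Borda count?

Eli

Plurality first-place counts: Eli 23, Chen 18, Ben 0, Ana 0, Dana 13, Fay 2 → Eli.
Borda totals: Eli 205, Chen 139, Ben 105, Ana 83, Dana 177, Fay 131 → Eli.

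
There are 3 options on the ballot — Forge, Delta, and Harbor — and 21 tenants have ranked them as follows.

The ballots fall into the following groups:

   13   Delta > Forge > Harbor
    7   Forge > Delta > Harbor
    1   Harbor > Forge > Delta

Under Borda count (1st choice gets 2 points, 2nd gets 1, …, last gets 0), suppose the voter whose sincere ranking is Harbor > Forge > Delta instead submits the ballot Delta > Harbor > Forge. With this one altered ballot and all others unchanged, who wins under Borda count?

Delta

Borda totals with the altered ballot: Forge 27, Delta 35, Harbor 1.
The winner is unchanged: still Delta.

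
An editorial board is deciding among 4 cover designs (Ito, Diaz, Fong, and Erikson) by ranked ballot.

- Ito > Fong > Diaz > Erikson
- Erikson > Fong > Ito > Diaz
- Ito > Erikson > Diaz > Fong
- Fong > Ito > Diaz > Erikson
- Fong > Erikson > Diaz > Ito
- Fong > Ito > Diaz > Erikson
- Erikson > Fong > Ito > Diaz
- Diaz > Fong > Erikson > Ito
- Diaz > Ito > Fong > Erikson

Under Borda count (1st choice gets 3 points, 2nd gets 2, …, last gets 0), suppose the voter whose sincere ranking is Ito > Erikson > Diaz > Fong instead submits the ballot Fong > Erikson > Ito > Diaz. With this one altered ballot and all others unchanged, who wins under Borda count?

Borda totals with the altered ballot: Ito 12, Diaz 10, Fong 21, Erikson 11.
The winner is unchanged: still Fong.

Fong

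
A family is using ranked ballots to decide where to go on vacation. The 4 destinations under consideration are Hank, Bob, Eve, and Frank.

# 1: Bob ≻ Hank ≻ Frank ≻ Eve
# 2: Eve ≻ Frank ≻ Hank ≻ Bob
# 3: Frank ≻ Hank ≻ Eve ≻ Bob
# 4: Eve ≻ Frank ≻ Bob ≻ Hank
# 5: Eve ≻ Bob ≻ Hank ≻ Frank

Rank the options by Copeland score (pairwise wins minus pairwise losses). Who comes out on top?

Pairwise results:
  Hank vs Bob: Bob wins 3–2.
  Hank vs Eve: Eve wins 3–2.
  Hank vs Frank: Frank wins 3–2.
  Bob vs Eve: Eve wins 4–1.
  Bob vs Frank: Frank wins 3–2.
  Eve vs Frank: Eve wins 3–2.
Copeland scores (wins − losses):
  Hank: 0 − 3 = -3
  Bob: 1 − 2 = -1
  Eve: 3 − 0 = 3
  Frank: 2 − 1 = 1
Eve has the best Copeland score.

Eve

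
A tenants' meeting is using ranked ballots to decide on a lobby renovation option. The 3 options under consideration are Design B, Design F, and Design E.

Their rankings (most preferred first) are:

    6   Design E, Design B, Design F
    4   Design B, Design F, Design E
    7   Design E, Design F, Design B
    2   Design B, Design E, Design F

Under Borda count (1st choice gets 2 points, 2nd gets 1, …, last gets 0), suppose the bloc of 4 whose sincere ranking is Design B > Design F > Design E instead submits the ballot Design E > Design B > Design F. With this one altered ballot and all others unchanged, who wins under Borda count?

Design E

Borda totals with the altered ballot: Design B 14, Design F 7, Design E 36.
The winner is unchanged: still Design E.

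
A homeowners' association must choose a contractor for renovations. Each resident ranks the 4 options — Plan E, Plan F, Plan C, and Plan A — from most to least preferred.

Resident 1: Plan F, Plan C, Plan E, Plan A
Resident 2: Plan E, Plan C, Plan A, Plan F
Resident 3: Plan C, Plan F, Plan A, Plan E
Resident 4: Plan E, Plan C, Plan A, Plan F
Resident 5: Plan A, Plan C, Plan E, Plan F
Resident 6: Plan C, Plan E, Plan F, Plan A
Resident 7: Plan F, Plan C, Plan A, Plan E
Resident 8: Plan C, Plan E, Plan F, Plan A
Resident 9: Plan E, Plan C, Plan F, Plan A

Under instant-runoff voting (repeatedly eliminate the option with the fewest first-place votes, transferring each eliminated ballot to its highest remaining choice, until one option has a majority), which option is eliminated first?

Round 1: Plan E 3, Plan C 3, Plan F 2, Plan A 1. Plan A has the fewest and is eliminated.
Round 2: Plan C 4, Plan E 3, Plan F 2. Plan F has the fewest and is eliminated.
Round 3: Plan C 6, Plan E 3. Plan C has a majority.

Plan A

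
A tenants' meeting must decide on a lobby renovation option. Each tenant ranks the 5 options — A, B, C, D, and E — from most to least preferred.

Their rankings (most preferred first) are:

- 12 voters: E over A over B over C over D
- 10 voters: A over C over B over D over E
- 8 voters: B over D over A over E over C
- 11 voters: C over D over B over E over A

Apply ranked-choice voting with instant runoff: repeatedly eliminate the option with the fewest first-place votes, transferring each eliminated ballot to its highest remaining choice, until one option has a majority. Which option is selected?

E

Round 1: E 12, C 11, A 10, B 8, D 0. D has the fewest and is eliminated.
Round 2: E 12, C 11, A 10, B 8. B has the fewest and is eliminated.
Round 3: A 18, E 12, C 11. C has the fewest and is eliminated.
Round 4: E 23, A 18. E has a majority.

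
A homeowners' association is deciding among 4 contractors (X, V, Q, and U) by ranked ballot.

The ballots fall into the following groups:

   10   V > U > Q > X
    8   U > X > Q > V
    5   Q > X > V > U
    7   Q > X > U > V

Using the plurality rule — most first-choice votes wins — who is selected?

First-place vote totals:
  X: 0
  V: 10
  Q: 12
  U: 8
Q has the most first-place votes.

Q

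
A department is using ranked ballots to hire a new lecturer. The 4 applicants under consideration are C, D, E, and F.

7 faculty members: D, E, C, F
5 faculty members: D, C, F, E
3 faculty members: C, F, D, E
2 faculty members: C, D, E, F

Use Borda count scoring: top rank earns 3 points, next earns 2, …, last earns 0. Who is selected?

Borda scores:
  C: 7·1 + 5·2 + 3·3 + 2·3 = 32
  D: 7·3 + 5·3 + 3·1 + 2·2 = 43
  E: 7·2 + 5·0 + 3·0 + 2·1 = 16
  F: 7·0 + 5·1 + 3·2 + 2·0 = 11
D has the highest total.

D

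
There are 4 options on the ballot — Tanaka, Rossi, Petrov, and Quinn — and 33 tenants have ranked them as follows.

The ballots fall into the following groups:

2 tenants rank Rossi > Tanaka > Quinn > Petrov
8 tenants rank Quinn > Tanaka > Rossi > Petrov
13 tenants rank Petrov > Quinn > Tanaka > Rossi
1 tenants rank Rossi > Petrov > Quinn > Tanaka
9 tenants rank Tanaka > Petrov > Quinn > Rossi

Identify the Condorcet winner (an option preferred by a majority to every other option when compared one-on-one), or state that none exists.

None — there is no Condorcet winner

Head-to-head results (33 voters total):
Tanaka vs Rossi: Tanaka wins 30–3.
Tanaka vs Petrov: Tanaka wins 19–14.
Tanaka vs Quinn: Quinn wins 22–11.
Rossi vs Petrov: Petrov wins 22–11.
Rossi vs Quinn: Quinn wins 30–3.
Petrov vs Quinn: Petrov wins 23–10.
No candidate beats all others: Tanaka beats Petrov beats Quinn beats Tanaka, a majority cycle.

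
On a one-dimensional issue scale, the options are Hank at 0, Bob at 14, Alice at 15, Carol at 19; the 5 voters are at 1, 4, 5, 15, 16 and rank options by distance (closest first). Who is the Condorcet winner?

Hank

With single-peaked preferences on a line, the Condorcet winner is the candidate closest to the median voter.
The median voter (position 5) is closest to Hank at 0.
Check: Hank vs Carol — voters closer to Hank: 3 of 5.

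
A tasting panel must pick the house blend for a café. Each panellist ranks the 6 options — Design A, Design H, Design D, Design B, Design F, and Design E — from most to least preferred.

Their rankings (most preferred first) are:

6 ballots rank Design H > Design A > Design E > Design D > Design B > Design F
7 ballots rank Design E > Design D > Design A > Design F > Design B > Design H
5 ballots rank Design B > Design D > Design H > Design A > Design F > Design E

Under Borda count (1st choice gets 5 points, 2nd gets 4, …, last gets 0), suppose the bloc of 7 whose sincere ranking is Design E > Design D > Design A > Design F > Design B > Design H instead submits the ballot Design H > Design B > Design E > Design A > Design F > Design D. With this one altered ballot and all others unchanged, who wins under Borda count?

Borda totals with the altered ballot: Design A 48, Design H 80, Design D 32, Design B 59, Design F 12, Design E 39.
The switch changes the winner from Design D to Design H.

Design H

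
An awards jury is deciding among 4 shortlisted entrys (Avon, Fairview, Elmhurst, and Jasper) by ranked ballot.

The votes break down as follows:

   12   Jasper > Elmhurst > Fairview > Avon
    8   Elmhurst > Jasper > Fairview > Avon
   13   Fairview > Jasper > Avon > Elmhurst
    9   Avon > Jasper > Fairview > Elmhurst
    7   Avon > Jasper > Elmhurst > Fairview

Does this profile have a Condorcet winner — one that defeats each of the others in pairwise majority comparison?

Yes

Head-to-head results (49 voters total):
Avon vs Fairview: Fairview wins 33–16.
Avon vs Elmhurst: Avon wins 29–20.
Avon vs Jasper: Jasper wins 33–16.
Fairview vs Elmhurst: Elmhurst wins 27–22.
Fairview vs Jasper: Jasper wins 36–13.
Elmhurst vs Jasper: Jasper wins 41–8.
Jasper beats each rival — Avon (33–16), Fairview (36–13), Elmhurst (41–8) — so Jasper is the Condorcet winner.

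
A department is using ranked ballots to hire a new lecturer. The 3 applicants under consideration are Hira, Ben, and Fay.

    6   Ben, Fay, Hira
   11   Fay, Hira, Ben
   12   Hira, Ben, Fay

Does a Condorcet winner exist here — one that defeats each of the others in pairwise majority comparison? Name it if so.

None — there is no Condorcet winner

Head-to-head results (29 voters total):
Hira vs Ben: Hira wins 23–6.
Hira vs Fay: Fay wins 17–12.
Ben vs Fay: Ben wins 18–11.
No candidate beats all others: Hira beats Ben beats Fay beats Hira, a majority cycle.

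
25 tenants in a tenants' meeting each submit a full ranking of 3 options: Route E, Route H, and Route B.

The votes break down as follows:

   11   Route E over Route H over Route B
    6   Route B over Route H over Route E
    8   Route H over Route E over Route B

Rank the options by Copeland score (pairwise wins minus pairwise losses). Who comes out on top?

Pairwise results:
  Route E vs Route H: Route H wins 14–11.
  Route E vs Route B: Route E wins 19–6.
  Route H vs Route B: Route H wins 19–6.
Copeland scores (wins − losses):
  Route E: 1 − 1 = 0
  Route H: 2 − 0 = 2
  Route B: 0 − 2 = -2
Route H has the best Copeland score.

Route H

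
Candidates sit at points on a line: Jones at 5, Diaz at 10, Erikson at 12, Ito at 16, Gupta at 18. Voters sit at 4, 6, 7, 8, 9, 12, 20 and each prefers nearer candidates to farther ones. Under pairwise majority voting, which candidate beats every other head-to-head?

Diaz

With single-peaked preferences on a line, the Condorcet winner is the candidate closest to the median voter.
The median voter (position 8) is closest to Diaz at 10.
Check: Diaz vs Jones — voters closer to Diaz: 4 of 7.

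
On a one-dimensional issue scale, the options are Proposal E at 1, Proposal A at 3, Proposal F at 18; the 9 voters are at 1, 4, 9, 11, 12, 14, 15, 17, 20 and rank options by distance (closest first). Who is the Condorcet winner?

With single-peaked preferences on a line, the Condorcet winner is the candidate closest to the median voter.
The median voter (position 12) is closest to Proposal F at 18.
Check: Proposal F vs Proposal E — voters closer to Proposal F: 6 of 9.

Proposal F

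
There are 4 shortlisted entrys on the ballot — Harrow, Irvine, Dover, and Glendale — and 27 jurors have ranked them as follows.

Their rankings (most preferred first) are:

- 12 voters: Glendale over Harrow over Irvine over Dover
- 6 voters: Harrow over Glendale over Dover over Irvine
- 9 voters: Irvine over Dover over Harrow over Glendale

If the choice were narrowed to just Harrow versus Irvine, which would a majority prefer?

Ballots ranking Harrow above Irvine: 12+6 = 18.
Ballots ranking Irvine above Harrow: 9.
Harrow wins the head-to-head, 18–9.

Harrow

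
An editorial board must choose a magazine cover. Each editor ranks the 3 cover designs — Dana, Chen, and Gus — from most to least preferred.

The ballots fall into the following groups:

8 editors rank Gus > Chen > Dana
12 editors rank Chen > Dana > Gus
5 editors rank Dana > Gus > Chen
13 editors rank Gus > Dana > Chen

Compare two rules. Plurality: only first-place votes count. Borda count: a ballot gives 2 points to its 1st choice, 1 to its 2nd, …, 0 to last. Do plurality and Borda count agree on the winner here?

Plurality first-place counts: Dana 5, Chen 12, Gus 21 → Gus.
Borda totals: Dana 35, Chen 32, Gus 47 → Gus.
The two rules agree on Gus.

Yes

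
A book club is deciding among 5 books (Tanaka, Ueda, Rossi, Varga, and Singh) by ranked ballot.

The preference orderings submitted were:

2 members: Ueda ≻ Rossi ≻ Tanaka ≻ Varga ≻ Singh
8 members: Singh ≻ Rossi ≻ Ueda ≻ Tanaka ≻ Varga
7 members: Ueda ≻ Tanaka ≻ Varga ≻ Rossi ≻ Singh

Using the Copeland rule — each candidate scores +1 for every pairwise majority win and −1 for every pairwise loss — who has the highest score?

Ueda

Pairwise results:
  Tanaka vs Ueda: Ueda wins 17–0.
  Tanaka vs Rossi: Rossi wins 10–7.
  Tanaka vs Varga: Tanaka wins 17–0.
  Tanaka vs Singh: Tanaka wins 9–8.
  Ueda vs Rossi: Ueda wins 9–8.
  Ueda vs Varga: Ueda wins 17–0.
  Ueda vs Singh: Ueda wins 9–8.
  Rossi vs Varga: Rossi wins 10–7.
  Rossi vs Singh: Rossi wins 9–8.
  Varga vs Singh: Varga wins 9–8.
Copeland scores (wins − losses):
  Tanaka: 2 − 2 = 0
  Ueda: 4 − 0 = 4
  Rossi: 3 − 1 = 2
  Varga: 1 − 3 = -2
  Singh: 0 − 4 = -4
Ueda has the best Copeland score.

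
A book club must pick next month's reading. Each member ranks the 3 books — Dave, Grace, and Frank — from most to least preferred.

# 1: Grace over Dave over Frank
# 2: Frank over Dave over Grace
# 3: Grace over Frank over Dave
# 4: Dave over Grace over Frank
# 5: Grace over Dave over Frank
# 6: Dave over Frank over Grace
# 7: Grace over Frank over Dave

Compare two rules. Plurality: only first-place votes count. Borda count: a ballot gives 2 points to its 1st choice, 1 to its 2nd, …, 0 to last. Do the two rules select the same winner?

Plurality first-place counts: Dave 2, Grace 4, Frank 1 → Grace.
Borda totals: Dave 7, Grace 9, Frank 5 → Grace.
The two rules agree on Grace.

Yes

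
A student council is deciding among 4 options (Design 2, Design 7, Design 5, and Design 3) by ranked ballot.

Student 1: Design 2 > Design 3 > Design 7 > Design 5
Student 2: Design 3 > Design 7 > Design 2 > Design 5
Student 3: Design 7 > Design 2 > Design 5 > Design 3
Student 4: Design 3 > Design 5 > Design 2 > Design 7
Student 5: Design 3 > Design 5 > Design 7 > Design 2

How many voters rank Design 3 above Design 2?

3

Ballots ranking Design 3 above Design 2: 3.
Ballots ranking Design 2 above Design 3: 2.
So 3 of 5 voters prefer Design 3 to Design 2.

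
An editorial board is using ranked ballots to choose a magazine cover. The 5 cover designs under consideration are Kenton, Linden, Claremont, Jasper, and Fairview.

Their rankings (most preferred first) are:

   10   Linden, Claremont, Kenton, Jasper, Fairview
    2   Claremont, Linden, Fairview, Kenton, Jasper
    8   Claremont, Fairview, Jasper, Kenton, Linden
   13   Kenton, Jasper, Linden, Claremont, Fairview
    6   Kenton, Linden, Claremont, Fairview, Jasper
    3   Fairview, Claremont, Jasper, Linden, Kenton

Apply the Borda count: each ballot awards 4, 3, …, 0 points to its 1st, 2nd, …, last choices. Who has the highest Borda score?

Borda scores:
  Kenton: 10·2 + 2·1 + 8·1 + 13·4 + 6·4 + 3·0 = 106
  Linden: 10·4 + 2·3 + 8·0 + 13·2 + 6·3 + 3·1 = 93
  Claremont: 10·3 + 2·4 + 8·4 + 13·1 + 6·2 + 3·3 = 104
  Jasper: 10·1 + 2·0 + 8·2 + 13·3 + 6·0 + 3·2 = 71
  Fairview: 10·0 + 2·2 + 8·3 + 13·0 + 6·1 + 3·4 = 46
Kenton has the highest total.

Kenton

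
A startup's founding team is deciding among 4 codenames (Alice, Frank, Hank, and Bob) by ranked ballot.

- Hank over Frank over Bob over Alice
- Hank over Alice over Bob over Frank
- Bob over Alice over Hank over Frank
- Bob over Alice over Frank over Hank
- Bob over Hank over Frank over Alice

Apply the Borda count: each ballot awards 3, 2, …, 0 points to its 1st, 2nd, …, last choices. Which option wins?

Bob

Borda scores:
  Alice: 0 + 2 + 2 + 2 + 0 = 6
  Frank: 2 + 0 + 0 + 1 + 1 = 4
  Hank: 3 + 3 + 1 + 0 + 2 = 9
  Bob: 1 + 1 + 3 + 3 + 3 = 11
Bob has the highest total.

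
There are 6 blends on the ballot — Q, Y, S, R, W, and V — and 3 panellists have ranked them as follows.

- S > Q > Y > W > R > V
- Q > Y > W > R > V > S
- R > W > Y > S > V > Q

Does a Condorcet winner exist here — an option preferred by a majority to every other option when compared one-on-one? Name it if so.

Head-to-head results (3 voters total):
Q vs Y: Q wins 2–1.
Q vs S: S wins 2–1.
Q vs R: Q wins 2–1.
Q vs W: Q wins 2–1.
Q vs V: Q wins 2–1.
Y vs S: Y wins 2–1.
Y vs R: Y wins 2–1.
Y vs W: Y wins 2–1.
Y vs V: Y wins 3–0.
S vs R: R wins 2–1.
S vs W: W wins 2–1.
S vs V: S wins 2–1.
R vs W: W wins 2–1.
R vs V: R wins 3–0.
W vs V: W wins 3–0.
No candidate beats all others: Q beats Y beats S beats Q, a majority cycle.

There is no Condorcet winner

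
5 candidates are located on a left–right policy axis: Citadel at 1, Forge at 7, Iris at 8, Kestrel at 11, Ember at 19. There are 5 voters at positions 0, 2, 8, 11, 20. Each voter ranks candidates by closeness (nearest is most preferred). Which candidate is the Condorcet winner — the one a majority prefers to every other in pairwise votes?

With single-peaked preferences on a line, the Condorcet winner is the candidate closest to the median voter.
The median voter (position 8) is closest to Iris at 8.
Check: Iris vs Kestrel — voters closer to Iris: 3 of 5.

Iris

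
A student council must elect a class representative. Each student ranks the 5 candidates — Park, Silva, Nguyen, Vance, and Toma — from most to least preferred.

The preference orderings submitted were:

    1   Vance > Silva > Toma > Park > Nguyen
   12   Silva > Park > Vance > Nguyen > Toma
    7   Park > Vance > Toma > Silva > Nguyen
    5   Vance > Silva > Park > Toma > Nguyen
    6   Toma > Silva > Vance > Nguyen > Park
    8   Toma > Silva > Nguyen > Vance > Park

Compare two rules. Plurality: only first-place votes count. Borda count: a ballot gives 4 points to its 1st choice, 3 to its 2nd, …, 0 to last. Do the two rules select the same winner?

Plurality first-place counts: Park 7, Silva 12, Nguyen 0, Vance 6, Toma 14 → Toma.
Borda totals: Park 75, Silva 115, Nguyen 34, Vance 89, Toma 77 → Silva.
The two rules disagree: plurality picks Toma, Borda picks Silva.

No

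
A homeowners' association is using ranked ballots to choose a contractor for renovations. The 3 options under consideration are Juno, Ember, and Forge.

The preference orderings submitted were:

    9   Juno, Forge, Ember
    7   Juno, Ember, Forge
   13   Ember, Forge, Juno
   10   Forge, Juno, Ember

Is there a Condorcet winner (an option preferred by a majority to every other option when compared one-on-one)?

No

Head-to-head results (39 voters total):
Juno vs Ember: Juno wins 26–13.
Juno vs Forge: Forge wins 23–16.
Ember vs Forge: Ember wins 20–19.
No candidate beats all others: Juno beats Ember beats Forge beats Juno, a majority cycle.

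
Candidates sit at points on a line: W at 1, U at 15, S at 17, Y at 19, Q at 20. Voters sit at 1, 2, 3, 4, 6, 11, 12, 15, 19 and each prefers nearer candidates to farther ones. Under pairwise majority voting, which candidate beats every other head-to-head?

With single-peaked preferences on a line, the Condorcet winner is the candidate closest to the median voter.
The median voter (position 6) is closest to W at 1.
Check: W vs Q — voters closer to W: 5 of 9.

W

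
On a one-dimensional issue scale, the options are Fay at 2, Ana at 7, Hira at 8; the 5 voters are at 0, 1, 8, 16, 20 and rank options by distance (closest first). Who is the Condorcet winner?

With single-peaked preferences on a line, the Condorcet winner is the candidate closest to the median voter.
The median voter (position 8) is closest to Hira at 8.
Check: Hira vs Fay — voters closer to Hira: 3 of 5.

Hira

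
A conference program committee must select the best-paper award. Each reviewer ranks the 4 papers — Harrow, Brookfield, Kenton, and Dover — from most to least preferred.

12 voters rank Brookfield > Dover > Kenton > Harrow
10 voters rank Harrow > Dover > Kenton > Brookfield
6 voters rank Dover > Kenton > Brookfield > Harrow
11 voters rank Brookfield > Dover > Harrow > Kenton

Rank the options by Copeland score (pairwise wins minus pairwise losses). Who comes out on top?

Pairwise results:
  Harrow vs Brookfield: Brookfield wins 29–10.
  Harrow vs Kenton: Harrow wins 21–18.
  Harrow vs Dover: Dover wins 29–10.
  Brookfield vs Kenton: Brookfield wins 23–16.
  Brookfield vs Dover: Brookfield wins 23–16.
  Kenton vs Dover: Dover wins 39–0.
Copeland scores (wins − losses):
  Harrow: 1 − 2 = -1
  Brookfield: 3 − 0 = 3
  Kenton: 0 − 3 = -3
  Dover: 2 − 1 = 1
Brookfield has the best Copeland score.

Brookfield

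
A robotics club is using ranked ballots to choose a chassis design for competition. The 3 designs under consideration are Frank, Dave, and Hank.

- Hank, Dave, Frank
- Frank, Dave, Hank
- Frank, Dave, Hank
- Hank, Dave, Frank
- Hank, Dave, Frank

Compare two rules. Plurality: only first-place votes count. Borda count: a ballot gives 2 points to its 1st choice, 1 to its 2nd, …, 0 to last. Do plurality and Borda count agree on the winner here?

Plurality first-place counts: Frank 2, Dave 0, Hank 3 → Hank.
Borda totals: Frank 4, Dave 5, Hank 6 → Hank.
The two rules agree on Hank.

Yes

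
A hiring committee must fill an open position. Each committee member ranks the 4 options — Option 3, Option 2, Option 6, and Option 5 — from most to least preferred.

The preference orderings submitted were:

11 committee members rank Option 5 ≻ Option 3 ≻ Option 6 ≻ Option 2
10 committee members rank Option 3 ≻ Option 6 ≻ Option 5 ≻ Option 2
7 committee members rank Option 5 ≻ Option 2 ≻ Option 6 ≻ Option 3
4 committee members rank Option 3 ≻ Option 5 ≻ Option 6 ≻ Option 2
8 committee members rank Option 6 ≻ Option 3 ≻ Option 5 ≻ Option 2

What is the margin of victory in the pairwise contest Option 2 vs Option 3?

26

Ballots ranking Option 2 above Option 3: 7.
Ballots ranking Option 3 above Option 2: 11+10+4+8 = 33.
Option 3 wins 33–7, a margin of 26.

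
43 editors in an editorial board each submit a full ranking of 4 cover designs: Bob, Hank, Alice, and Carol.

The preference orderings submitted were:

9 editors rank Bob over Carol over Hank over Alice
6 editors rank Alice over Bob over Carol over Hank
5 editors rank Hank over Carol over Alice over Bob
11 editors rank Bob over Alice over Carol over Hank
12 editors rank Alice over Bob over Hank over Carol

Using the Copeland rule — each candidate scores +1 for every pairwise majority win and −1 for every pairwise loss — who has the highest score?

Alice

Pairwise results:
  Bob vs Hank: Bob wins 38–5.
  Bob vs Alice: Alice wins 23–20.
  Bob vs Carol: Bob wins 38–5.
  Hank vs Alice: Alice wins 29–14.
  Hank vs Carol: Carol wins 26–17.
  Alice vs Carol: Alice wins 29–14.
Copeland scores (wins − losses):
  Bob: 2 − 1 = 1
  Hank: 0 − 3 = -3
  Alice: 3 − 0 = 3
  Carol: 1 − 2 = -1
Alice has the best Copeland score.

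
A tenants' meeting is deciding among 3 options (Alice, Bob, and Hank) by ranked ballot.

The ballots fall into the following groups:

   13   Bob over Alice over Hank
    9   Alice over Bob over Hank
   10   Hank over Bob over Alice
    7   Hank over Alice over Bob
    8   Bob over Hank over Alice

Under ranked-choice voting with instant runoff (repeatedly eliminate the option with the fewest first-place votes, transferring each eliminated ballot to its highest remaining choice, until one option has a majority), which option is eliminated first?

Round 1: Bob 21, Hank 17, Alice 9. Alice has the fewest and is eliminated.
Round 2: Bob 30, Hank 17. Bob has a majority.

Alice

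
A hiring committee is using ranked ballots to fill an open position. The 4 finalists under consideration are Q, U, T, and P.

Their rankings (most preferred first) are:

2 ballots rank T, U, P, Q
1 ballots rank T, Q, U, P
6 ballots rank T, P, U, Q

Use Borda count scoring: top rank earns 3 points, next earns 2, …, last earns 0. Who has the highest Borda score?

Borda scores:
  Q: 2·0 + 2 + 6·0 = 2
  U: 2·2 + 1 + 6·1 = 11
  T: 2·3 + 3 + 6·3 = 27
  P: 2·1 + 0 + 6·2 = 14
T has the highest total.

T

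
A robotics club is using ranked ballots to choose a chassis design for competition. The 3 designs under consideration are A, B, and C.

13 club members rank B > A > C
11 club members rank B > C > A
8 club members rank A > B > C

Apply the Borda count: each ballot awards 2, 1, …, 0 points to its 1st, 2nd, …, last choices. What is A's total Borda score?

29

Borda scores:
  A: 13·1 + 11·0 + 8·2 = 29
  B: 13·2 + 11·2 + 8·1 = 56
  C: 13·0 + 11·1 + 8·0 = 11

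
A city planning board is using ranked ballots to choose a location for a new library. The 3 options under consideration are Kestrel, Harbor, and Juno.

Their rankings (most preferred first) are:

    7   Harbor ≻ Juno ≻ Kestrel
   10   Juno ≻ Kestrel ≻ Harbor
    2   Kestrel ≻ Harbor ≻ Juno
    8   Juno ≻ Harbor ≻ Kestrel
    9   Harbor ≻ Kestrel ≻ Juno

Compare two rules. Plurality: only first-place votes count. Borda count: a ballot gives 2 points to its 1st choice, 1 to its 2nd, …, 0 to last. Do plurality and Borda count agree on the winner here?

Plurality first-place counts: Kestrel 2, Harbor 16, Juno 18 → Juno.
Borda totals: Kestrel 23, Harbor 42, Juno 43 → Juno.
The two rules agree on Juno.

Yes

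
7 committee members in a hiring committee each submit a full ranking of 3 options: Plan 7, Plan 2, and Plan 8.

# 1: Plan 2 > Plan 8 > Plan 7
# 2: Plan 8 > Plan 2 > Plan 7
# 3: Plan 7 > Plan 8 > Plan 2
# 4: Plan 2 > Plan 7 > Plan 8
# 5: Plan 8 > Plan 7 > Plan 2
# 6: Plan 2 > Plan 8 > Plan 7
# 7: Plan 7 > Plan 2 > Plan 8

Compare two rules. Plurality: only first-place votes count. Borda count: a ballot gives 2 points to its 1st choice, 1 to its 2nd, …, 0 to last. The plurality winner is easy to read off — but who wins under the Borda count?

Plan 2

Plurality first-place counts: Plan 7 2, Plan 2 3, Plan 8 2 → Plan 2.
Borda totals: Plan 7 6, Plan 2 8, Plan 8 7 → Plan 2.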